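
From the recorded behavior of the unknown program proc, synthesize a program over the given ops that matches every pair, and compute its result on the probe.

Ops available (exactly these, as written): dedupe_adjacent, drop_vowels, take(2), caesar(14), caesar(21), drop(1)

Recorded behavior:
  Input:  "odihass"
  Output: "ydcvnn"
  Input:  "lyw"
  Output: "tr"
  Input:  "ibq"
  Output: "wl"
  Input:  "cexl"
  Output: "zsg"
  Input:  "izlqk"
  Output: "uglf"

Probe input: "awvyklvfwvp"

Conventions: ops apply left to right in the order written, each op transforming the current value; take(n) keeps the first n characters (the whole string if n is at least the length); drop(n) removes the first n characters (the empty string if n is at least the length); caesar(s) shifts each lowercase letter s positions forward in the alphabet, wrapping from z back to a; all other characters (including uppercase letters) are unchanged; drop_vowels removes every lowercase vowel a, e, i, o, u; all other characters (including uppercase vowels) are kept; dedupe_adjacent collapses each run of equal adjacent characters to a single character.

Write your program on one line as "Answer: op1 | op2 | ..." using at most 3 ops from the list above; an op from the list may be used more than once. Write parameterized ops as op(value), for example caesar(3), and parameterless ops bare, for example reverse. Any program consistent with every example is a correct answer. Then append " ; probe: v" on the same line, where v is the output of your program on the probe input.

caesar(21) | drop(1) ; probe: "rqtfgqarqk"

Check, running the answer program on each example:
  "odihass" -> "jydcvnn" -> "ydcvnn"
  "lyw" -> "gtr" -> "tr"
  "ibq" -> "dwl" -> "wl"
  "cexl" -> "xzsg" -> "zsg"
  "izlqk" -> "duglf" -> "uglf"
  probe: "awvyklvfwvp" -> "vrqtfgqarqk" -> "rqtfgqarqk"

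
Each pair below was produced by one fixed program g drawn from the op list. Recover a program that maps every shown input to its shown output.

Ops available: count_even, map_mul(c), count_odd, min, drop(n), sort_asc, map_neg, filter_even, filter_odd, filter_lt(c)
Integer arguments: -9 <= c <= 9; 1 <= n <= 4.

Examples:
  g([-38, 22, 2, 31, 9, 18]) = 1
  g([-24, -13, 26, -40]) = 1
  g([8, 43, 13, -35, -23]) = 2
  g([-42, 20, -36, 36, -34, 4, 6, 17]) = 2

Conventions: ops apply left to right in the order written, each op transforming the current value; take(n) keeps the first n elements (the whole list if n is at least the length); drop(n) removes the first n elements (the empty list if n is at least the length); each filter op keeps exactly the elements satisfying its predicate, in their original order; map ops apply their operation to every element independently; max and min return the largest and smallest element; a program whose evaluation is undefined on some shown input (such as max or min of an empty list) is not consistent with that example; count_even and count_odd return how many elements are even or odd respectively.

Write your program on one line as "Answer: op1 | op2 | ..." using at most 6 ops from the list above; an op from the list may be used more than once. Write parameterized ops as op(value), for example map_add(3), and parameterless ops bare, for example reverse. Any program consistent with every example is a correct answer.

drop(1) | map_mul(2) | drop(1) | filter_lt(7) | count_even

Check, running the answer program on each example:
  [-38, 22, 2, 31, 9, 18] -> [22, 2, 31, 9, 18] -> [44, 4, 62, 18, 36] -> [4, 62, 18, 36] -> [4] -> 1
  [-24, -13, 26, -40] -> [-13, 26, -40] -> [-26, 52, -80] -> [52, -80] -> [-80] -> 1
  [8, 43, 13, -35, -23] -> [43, 13, -35, -23] -> [86, 26, -70, -46] -> [26, -70, -46] -> [-70, -46] -> 2
  [-42, 20, -36, 36, -34, 4, 6, 17] -> [20, -36, 36, -34, 4, 6, 17] -> [40, -72, 72, -68, 8, 12, 34] -> [-72, 72, -68, 8, 12, 34] -> [-72, -68] -> 2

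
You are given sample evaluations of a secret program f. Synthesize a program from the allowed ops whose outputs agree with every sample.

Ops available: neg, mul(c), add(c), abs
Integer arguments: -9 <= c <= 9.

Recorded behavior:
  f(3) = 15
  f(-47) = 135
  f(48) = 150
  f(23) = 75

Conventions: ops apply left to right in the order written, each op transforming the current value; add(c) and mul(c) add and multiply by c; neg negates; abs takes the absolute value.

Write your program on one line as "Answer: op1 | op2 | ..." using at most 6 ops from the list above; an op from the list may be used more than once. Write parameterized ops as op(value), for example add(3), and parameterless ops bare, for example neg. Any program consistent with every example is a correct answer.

neg | mul(-3) | add(7) | add(-3) | add(2) | abs

Check, running the answer program on each example:
  3 -> -3 -> 9 -> 16 -> 13 -> 15 -> 15
  -47 -> 47 -> -141 -> -134 -> -137 -> -135 -> 135
  48 -> -48 -> 144 -> 151 -> 148 -> 150 -> 150
  23 -> -23 -> 69 -> 76 -> 73 -> 75 -> 75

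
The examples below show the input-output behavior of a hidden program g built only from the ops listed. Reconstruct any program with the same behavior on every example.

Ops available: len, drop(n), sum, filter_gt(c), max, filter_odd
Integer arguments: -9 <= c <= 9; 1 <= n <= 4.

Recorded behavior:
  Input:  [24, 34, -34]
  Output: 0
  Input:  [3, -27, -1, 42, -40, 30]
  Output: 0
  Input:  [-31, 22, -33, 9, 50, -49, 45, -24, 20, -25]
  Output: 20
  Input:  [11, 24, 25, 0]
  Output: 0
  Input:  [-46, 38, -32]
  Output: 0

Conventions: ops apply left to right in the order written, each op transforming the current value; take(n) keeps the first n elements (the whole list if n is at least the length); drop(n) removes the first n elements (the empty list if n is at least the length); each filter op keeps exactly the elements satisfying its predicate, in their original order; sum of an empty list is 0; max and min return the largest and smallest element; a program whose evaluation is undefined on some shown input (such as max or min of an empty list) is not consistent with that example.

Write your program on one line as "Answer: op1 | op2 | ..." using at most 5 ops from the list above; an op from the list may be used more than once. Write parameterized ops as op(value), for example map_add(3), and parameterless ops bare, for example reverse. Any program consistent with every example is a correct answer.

drop(3) | filter_gt(-2) | drop(3) | sum

Check, running the answer program on each example:
  [24, 34, -34] -> [] -> [] -> [] -> 0
  [3, -27, -1, 42, -40, 30] -> [42, -40, 30] -> [42, 30] -> [] -> 0
  [-31, 22, -33, 9, 50, -49, 45, -24, 20, -25] -> [9, 50, -49, 45, -24, 20, -25] -> [9, 50, 45, 20] -> [20] -> 20
  [11, 24, 25, 0] -> [0] -> [0] -> [] -> 0
  [-46, 38, -32] -> [] -> [] -> [] -> 0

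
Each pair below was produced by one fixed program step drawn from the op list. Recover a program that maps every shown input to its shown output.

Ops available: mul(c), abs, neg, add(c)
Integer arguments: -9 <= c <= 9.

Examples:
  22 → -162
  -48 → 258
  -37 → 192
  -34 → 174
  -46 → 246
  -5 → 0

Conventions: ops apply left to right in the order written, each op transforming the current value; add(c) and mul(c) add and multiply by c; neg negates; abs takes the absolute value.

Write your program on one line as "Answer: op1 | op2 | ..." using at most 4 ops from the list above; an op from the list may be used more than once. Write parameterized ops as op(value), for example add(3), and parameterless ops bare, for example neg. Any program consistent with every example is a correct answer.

neg | add(-5) | mul(6)

Check, running the answer program on each example:
  22 -> -22 -> -27 -> -162
  -48 -> 48 -> 43 -> 258
  -37 -> 37 -> 32 -> 192
  -34 -> 34 -> 29 -> 174
  -46 -> 46 -> 41 -> 246
  -5 -> 5 -> 0 -> 0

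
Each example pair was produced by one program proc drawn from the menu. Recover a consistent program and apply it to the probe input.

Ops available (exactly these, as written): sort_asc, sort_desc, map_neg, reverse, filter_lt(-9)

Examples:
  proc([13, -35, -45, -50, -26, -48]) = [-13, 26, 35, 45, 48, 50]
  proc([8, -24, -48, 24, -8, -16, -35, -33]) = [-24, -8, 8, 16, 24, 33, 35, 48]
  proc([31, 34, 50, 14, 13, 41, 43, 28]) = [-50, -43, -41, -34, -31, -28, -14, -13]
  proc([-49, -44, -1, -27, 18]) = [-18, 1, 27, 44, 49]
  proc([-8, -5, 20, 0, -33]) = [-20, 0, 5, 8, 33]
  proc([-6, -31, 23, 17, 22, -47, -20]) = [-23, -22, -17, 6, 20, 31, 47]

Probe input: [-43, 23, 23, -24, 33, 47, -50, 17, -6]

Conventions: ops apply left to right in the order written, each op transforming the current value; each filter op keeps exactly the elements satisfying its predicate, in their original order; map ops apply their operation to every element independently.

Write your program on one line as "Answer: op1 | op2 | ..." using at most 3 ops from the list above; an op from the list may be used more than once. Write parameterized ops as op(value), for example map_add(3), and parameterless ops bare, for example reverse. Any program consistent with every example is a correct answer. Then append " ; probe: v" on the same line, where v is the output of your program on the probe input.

reverse | map_neg | sort_asc ; probe: [-47, -33, -23, -23, -17, 6, 24, 43, 50]

Check, running the answer program on each example:
  [13, -35, -45, -50, -26, -48] -> [-48, -26, -50, -45, -35, 13] -> [48, 26, 50, 45, 35, -13] -> [-13, 26, 35, 45, 48, 50]
  [8, -24, -48, 24, -8, -16, -35, -33] -> [-33, -35, -16, -8, 24, -48, -24, 8] -> [33, 35, 16, 8, -24, 48, 24, -8] -> [-24, -8, 8, 16, 24, 33, 35, 48]
  [31, 34, 50, 14, 13, 41, 43, 28] -> [28, 43, 41, 13, 14, 50, 34, 31] -> [-28, -43, -41, -13, -14, -50, -34, -31] -> [-50, -43, -41, -34, -31, -28, -14, -13]
  [-49, -44, -1, -27, 18] -> [18, -27, -1, -44, -49] -> [-18, 27, 1, 44, 49] -> [-18, 1, 27, 44, 49]
  [-8, -5, 20, 0, -33] -> [-33, 0, 20, -5, -8] -> [33, 0, -20, 5, 8] -> [-20, 0, 5, 8, 33]
  [-6, -31, 23, 17, 22, -47, -20] -> [-20, -47, 22, 17, 23, -31, -6] -> [20, 47, -22, -17, -23, 31, 6] -> [-23, -22, -17, 6, 20, 31, 47]
  probe: [-43, 23, 23, -24, 33, 47, -50, 17, -6] -> [-6, 17, -50, 47, 33, -24, 23, 23, -43] -> [6, -17, 50, -47, -33, 24, -23, -23, 43] -> [-47, -33, -23, -23, -17, 6, 24, 43, 50]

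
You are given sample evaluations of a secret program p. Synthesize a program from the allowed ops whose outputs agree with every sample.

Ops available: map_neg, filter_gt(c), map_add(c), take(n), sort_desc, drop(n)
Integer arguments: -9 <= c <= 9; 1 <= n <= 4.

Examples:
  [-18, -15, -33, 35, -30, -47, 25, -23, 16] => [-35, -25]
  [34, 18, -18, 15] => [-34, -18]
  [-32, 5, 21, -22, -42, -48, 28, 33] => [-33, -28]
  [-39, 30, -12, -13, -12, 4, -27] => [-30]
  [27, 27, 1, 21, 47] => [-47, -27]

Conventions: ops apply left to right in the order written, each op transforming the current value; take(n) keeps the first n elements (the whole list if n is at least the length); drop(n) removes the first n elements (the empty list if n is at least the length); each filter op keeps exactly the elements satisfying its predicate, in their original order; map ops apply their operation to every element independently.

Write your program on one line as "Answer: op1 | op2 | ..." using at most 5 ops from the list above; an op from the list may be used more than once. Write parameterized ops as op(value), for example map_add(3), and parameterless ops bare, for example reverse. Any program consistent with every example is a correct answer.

filter_gt(6) | sort_desc | take(2) | map_neg

Check, running the answer program on each example:
  [-18, -15, -33, 35, -30, -47, 25, -23, 16] -> [35, 25, 16] -> [35, 25, 16] -> [35, 25] -> [-35, -25]
  [34, 18, -18, 15] -> [34, 18, 15] -> [34, 18, 15] -> [34, 18] -> [-34, -18]
  [-32, 5, 21, -22, -42, -48, 28, 33] -> [21, 28, 33] -> [33, 28, 21] -> [33, 28] -> [-33, -28]
  [-39, 30, -12, -13, -12, 4, -27] -> [30] -> [30] -> [30] -> [-30]
  [27, 27, 1, 21, 47] -> [27, 27, 21, 47] -> [47, 27, 27, 21] -> [47, 27] -> [-47, -27]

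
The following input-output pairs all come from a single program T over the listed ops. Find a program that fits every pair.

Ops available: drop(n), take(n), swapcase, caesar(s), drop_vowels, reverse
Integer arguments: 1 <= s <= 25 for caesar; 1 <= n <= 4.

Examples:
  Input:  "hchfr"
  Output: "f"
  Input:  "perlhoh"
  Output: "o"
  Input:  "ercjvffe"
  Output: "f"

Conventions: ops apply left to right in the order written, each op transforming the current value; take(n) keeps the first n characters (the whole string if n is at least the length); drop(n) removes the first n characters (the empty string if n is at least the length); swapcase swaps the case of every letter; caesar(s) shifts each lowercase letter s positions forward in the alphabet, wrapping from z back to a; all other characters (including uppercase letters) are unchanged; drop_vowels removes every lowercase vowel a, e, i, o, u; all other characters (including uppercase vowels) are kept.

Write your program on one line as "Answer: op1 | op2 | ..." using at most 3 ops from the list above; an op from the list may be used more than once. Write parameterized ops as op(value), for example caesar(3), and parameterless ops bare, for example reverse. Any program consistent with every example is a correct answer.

reverse | drop(1) | take(1)

Check, running the answer program on each example:
  "hchfr" -> "rfhch" -> "fhch" -> "f"
  "perlhoh" -> "hohlrep" -> "ohlrep" -> "o"
  "ercjvffe" -> "effvjcre" -> "ffvjcre" -> "f"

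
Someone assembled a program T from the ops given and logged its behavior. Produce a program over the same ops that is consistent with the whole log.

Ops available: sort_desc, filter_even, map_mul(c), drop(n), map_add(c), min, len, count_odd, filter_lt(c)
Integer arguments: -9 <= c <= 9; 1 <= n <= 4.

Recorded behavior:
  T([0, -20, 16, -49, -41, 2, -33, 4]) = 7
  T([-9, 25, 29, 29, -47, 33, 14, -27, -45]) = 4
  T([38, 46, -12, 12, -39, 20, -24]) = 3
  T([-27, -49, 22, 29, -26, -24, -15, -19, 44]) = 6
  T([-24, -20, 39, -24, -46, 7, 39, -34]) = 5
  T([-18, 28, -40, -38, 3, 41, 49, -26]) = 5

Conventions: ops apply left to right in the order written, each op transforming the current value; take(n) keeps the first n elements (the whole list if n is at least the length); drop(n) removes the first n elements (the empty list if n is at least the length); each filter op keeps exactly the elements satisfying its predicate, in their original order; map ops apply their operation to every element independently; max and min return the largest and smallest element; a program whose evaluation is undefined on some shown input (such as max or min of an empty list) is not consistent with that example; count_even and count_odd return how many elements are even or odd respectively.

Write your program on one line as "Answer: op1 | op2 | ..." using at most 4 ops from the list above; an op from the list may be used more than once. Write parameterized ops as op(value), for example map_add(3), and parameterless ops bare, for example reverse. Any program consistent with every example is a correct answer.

filter_lt(6) | map_add(-4) | len

Check, running the answer program on each example:
  [0, -20, 16, -49, -41, 2, -33, 4] -> [0, -20, -49, -41, 2, -33, 4] -> [-4, -24, -53, -45, -2, -37, 0] -> 7
  [-9, 25, 29, 29, -47, 33, 14, -27, -45] -> [-9, -47, -27, -45] -> [-13, -51, -31, -49] -> 4
  [38, 46, -12, 12, -39, 20, -24] -> [-12, -39, -24] -> [-16, -43, -28] -> 3
  [-27, -49, 22, 29, -26, -24, -15, -19, 44] -> [-27, -49, -26, -24, -15, -19] -> [-31, -53, -30, -28, -19, -23] -> 6
  [-24, -20, 39, -24, -46, 7, 39, -34] -> [-24, -20, -24, -46, -34] -> [-28, -24, -28, -50, -38] -> 5
  [-18, 28, -40, -38, 3, 41, 49, -26] -> [-18, -40, -38, 3, -26] -> [-22, -44, -42, -1, -30] -> 5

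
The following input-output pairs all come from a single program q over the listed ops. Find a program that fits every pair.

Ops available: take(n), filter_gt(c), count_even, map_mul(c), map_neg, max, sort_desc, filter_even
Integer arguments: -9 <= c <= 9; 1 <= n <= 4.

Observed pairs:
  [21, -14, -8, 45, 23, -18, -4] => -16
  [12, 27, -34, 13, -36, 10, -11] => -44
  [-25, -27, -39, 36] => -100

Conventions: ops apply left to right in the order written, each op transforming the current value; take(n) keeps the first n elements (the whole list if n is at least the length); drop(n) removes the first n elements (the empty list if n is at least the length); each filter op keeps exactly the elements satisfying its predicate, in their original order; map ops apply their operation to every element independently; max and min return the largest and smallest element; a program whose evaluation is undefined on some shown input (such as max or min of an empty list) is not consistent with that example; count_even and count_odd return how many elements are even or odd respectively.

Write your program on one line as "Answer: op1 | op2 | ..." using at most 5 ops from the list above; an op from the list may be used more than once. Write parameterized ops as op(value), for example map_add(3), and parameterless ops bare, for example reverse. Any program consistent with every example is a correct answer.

map_neg | filter_gt(-5) | map_neg | map_mul(4) | max

Check, running the answer program on each example:
  [21, -14, -8, 45, 23, -18, -4] -> [-21, 14, 8, -45, -23, 18, 4] -> [14, 8, 18, 4] -> [-14, -8, -18, -4] -> [-56, -32, -72, -16] -> -16
  [12, 27, -34, 13, -36, 10, -11] -> [-12, -27, 34, -13, 36, -10, 11] -> [34, 36, 11] -> [-34, -36, -11] -> [-136, -144, -44] -> -44
  [-25, -27, -39, 36] -> [25, 27, 39, -36] -> [25, 27, 39] -> [-25, -27, -39] -> [-100, -108, -156] -> -100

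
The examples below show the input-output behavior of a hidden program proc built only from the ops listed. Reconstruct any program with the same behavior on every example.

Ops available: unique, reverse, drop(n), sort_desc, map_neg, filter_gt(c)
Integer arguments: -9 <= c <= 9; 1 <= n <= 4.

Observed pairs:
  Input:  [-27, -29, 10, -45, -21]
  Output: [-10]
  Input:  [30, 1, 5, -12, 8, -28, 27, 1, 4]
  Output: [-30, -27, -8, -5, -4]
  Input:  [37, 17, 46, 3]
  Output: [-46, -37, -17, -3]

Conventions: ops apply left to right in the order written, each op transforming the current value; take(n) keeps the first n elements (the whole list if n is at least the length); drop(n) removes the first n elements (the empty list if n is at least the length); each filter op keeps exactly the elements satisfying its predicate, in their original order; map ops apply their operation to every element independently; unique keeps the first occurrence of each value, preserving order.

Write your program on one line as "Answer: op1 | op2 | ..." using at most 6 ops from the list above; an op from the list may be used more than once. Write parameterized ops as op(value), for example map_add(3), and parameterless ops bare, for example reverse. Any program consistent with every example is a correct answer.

filter_gt(2) | sort_desc | reverse | map_neg | reverse

Check, running the answer program on each example:
  [-27, -29, 10, -45, -21] -> [10] -> [10] -> [10] -> [-10] -> [-10]
  [30, 1, 5, -12, 8, -28, 27, 1, 4] -> [30, 5, 8, 27, 4] -> [30, 27, 8, 5, 4] -> [4, 5, 8, 27, 30] -> [-4, -5, -8, -27, -30] -> [-30, -27, -8, -5, -4]
  [37, 17, 46, 3] -> [37, 17, 46, 3] -> [46, 37, 17, 3] -> [3, 17, 37, 46] -> [-3, -17, -37, -46] -> [-46, -37, -17, -3]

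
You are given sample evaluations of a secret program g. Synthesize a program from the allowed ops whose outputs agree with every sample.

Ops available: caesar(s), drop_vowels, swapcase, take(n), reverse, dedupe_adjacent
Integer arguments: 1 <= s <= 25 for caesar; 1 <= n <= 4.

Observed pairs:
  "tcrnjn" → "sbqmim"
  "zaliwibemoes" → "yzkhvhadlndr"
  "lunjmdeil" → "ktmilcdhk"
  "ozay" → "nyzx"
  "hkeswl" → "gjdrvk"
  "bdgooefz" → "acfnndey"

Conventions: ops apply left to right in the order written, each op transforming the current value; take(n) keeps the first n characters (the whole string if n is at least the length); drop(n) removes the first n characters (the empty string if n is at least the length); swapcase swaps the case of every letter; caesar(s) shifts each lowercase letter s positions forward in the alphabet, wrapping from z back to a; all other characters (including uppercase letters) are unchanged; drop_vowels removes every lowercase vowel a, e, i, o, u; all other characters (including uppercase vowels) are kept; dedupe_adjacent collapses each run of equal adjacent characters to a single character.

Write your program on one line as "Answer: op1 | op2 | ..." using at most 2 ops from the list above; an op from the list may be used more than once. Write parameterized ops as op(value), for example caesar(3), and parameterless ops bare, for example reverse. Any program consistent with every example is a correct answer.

caesar(22) | caesar(3)

Check, running the answer program on each example:
  "tcrnjn" -> "pynjfj" -> "sbqmim"
  "zaliwibemoes" -> "vwhesexaikao" -> "yzkhvhadlndr"
  "lunjmdeil" -> "hqjfizaeh" -> "ktmilcdhk"
  "ozay" -> "kvwu" -> "nyzx"
  "hkeswl" -> "dgaosh" -> "gjdrvk"
  "bdgooefz" -> "xzckkabv" -> "acfnndey"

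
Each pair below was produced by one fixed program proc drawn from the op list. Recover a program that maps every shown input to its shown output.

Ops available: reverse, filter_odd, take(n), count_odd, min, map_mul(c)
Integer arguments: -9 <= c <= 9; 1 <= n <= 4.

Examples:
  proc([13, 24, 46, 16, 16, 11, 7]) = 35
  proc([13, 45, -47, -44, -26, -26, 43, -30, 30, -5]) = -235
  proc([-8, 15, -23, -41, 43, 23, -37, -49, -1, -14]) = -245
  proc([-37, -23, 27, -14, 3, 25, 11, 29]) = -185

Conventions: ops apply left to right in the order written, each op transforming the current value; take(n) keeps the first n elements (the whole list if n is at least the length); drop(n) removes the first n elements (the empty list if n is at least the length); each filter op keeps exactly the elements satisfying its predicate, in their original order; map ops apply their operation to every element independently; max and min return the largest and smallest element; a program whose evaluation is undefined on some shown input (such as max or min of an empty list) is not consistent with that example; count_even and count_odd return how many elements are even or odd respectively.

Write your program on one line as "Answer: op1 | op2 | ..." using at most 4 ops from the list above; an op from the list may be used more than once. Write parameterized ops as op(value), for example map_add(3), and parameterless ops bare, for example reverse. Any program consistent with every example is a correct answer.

map_mul(5) | filter_odd | min

Check, running the answer program on each example:
  [13, 24, 46, 16, 16, 11, 7] -> [65, 120, 230, 80, 80, 55, 35] -> [65, 55, 35] -> 35
  [13, 45, -47, -44, -26, -26, 43, -30, 30, -5] -> [65, 225, -235, -220, -130, -130, 215, -150, 150, -25] -> [65, 225, -235, 215, -25] -> -235
  [-8, 15, -23, -41, 43, 23, -37, -49, -1, -14] -> [-40, 75, -115, -205, 215, 115, -185, -245, -5, -70] -> [75, -115, -205, 215, 115, -185, -245, -5] -> -245
  [-37, -23, 27, -14, 3, 25, 11, 29] -> [-185, -115, 135, -70, 15, 125, 55, 145] -> [-185, -115, 135, 15, 125, 55, 145] -> -185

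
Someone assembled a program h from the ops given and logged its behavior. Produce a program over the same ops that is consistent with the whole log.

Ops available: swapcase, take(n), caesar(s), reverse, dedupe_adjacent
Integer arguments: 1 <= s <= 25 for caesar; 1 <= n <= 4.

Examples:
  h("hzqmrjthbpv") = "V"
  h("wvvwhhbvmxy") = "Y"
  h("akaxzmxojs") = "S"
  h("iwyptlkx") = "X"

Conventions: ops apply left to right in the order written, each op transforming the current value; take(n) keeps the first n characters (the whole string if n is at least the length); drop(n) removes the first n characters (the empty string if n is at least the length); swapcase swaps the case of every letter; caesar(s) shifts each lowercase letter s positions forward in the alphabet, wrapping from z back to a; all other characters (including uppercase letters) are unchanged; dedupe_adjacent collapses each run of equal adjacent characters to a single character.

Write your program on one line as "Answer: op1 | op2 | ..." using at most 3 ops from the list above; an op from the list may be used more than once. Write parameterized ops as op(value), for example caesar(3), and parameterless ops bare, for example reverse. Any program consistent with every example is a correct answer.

reverse | swapcase | take(1)

Check, running the answer program on each example:
  "hzqmrjthbpv" -> "vpbhtjrmqzh" -> "VPBHTJRMQZH" -> "V"
  "wvvwhhbvmxy" -> "yxmvbhhwvvw" -> "YXMVBHHWVVW" -> "Y"
  "akaxzmxojs" -> "sjoxmzxaka" -> "SJOXMZXAKA" -> "S"
  "iwyptlkx" -> "xkltpywi" -> "XKLTPYWI" -> "X"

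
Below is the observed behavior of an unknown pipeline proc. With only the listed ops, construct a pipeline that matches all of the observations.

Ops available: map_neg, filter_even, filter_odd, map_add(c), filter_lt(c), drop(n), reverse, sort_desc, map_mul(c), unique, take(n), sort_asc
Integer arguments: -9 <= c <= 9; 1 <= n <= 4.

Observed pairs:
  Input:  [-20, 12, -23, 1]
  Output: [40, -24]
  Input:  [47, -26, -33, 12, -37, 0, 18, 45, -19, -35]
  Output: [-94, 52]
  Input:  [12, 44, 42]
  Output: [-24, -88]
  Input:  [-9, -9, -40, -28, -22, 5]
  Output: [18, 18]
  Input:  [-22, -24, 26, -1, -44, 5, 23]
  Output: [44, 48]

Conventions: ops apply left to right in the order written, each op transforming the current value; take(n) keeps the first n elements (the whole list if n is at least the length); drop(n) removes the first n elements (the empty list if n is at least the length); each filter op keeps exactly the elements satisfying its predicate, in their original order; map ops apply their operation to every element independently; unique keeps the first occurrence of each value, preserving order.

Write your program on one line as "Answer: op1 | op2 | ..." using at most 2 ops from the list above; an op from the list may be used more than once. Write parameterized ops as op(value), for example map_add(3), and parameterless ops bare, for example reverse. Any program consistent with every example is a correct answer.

take(2) | map_mul(-2)

Check, running the answer program on each example:
  [-20, 12, -23, 1] -> [-20, 12] -> [40, -24]
  [47, -26, -33, 12, -37, 0, 18, 45, -19, -35] -> [47, -26] -> [-94, 52]
  [12, 44, 42] -> [12, 44] -> [-24, -88]
  [-9, -9, -40, -28, -22, 5] -> [-9, -9] -> [18, 18]
  [-22, -24, 26, -1, -44, 5, 23] -> [-22, -24] -> [44, 48]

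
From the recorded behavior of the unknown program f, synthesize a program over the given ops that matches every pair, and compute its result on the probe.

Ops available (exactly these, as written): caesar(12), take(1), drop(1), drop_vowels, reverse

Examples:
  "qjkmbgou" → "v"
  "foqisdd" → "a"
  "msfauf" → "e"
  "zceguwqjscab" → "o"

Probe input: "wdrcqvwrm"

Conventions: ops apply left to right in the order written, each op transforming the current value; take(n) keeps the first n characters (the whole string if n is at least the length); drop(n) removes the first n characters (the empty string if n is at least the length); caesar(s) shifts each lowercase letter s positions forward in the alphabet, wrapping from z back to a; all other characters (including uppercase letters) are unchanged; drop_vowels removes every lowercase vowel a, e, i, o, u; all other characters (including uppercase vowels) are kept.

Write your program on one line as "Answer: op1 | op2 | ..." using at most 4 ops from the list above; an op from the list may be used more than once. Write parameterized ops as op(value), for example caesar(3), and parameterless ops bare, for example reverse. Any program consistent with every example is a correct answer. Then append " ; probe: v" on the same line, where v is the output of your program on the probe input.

drop(1) | caesar(12) | take(1) ; probe: "p"

Check, running the answer program on each example:
  "qjkmbgou" -> "jkmbgou" -> "vwynsag" -> "v"
  "foqisdd" -> "oqisdd" -> "acuepp" -> "a"
  "msfauf" -> "sfauf" -> "ermgr" -> "e"
  "zceguwqjscab" -> "ceguwqjscab" -> "oqsgicveomn" -> "o"
  probe: "wdrcqvwrm" -> "drcqvwrm" -> "pdochidy" -> "p"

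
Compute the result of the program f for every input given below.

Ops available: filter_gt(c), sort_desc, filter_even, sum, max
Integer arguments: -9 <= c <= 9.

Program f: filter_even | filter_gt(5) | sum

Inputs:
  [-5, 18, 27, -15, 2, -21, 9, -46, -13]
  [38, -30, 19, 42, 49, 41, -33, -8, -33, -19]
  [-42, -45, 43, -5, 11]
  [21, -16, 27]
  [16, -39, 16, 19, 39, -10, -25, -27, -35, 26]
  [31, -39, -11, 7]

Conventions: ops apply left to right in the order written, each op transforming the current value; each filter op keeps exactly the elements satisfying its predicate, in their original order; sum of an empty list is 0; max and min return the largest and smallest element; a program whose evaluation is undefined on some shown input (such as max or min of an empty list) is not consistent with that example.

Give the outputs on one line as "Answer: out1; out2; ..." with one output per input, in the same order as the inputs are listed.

18; 80; 0; 0; 58; 0

Execution, op by op:
  [-5, 18, 27, -15, 2, -21, 9, -46, -13] -> [18, 2, -46] -> [18] -> 18
  [38, -30, 19, 42, 49, 41, -33, -8, -33, -19] -> [38, -30, 42, -8] -> [38, 42] -> 80
  [-42, -45, 43, -5, 11] -> [-42] -> [] -> 0
  [21, -16, 27] -> [-16] -> [] -> 0
  [16, -39, 16, 19, 39, -10, -25, -27, -35, 26] -> [16, 16, -10, 26] -> [16, 16, 26] -> 58
  [31, -39, -11, 7] -> [] -> [] -> 0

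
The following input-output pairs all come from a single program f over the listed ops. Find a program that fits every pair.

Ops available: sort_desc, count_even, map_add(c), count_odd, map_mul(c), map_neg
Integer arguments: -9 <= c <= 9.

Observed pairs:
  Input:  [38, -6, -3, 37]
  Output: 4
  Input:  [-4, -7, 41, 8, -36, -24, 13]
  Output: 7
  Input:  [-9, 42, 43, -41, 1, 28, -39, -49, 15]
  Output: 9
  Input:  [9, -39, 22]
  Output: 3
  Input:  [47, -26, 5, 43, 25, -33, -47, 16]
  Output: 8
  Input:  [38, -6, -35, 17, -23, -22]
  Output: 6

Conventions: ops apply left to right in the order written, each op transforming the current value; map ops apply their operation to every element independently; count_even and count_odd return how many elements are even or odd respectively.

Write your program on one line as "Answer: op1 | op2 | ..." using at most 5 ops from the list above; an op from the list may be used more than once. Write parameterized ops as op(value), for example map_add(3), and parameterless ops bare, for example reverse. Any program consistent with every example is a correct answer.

map_neg | map_mul(-6) | map_neg | count_even

Check, running the answer program on each example:
  [38, -6, -3, 37] -> [-38, 6, 3, -37] -> [228, -36, -18, 222] -> [-228, 36, 18, -222] -> 4
  [-4, -7, 41, 8, -36, -24, 13] -> [4, 7, -41, -8, 36, 24, -13] -> [-24, -42, 246, 48, -216, -144, 78] -> [24, 42, -246, -48, 216, 144, -78] -> 7
  [-9, 42, 43, -41, 1, 28, -39, -49, 15] -> [9, -42, -43, 41, -1, -28, 39, 49, -15] -> [-54, 252, 258, -246, 6, 168, -234, -294, 90] -> [54, -252, -258, 246, -6, -168, 234, 294, -90] -> 9
  [9, -39, 22] -> [-9, 39, -22] -> [54, -234, 132] -> [-54, 234, -132] -> 3
  [47, -26, 5, 43, 25, -33, -47, 16] -> [-47, 26, -5, -43, -25, 33, 47, -16] -> [282, -156, 30, 258, 150, -198, -282, 96] -> [-282, 156, -30, -258, -150, 198, 282, -96] -> 8
  [38, -6, -35, 17, -23, -22] -> [-38, 6, 35, -17, 23, 22] -> [228, -36, -210, 102, -138, -132] -> [-228, 36, 210, -102, 138, 132] -> 6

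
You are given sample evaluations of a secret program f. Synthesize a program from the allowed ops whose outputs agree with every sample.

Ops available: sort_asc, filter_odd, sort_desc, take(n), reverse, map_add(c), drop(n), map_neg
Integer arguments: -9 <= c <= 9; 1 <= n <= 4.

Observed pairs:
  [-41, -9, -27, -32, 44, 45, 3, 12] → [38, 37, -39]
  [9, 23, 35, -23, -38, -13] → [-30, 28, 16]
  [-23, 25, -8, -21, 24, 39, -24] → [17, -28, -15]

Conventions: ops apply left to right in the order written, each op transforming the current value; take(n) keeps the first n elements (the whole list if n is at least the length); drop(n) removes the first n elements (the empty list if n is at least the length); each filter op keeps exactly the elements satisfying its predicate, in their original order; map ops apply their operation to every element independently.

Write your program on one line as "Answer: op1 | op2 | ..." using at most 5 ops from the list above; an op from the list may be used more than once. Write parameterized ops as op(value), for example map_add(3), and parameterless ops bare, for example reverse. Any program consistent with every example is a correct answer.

map_add(-7) | reverse | drop(2) | take(3)

Check, running the answer program on each example:
  [-41, -9, -27, -32, 44, 45, 3, 12] -> [-48, -16, -34, -39, 37, 38, -4, 5] -> [5, -4, 38, 37, -39, -34, -16, -48] -> [38, 37, -39, -34, -16, -48] -> [38, 37, -39]
  [9, 23, 35, -23, -38, -13] -> [2, 16, 28, -30, -45, -20] -> [-20, -45, -30, 28, 16, 2] -> [-30, 28, 16, 2] -> [-30, 28, 16]
  [-23, 25, -8, -21, 24, 39, -24] -> [-30, 18, -15, -28, 17, 32, -31] -> [-31, 32, 17, -28, -15, 18, -30] -> [17, -28, -15, 18, -30] -> [17, -28, -15]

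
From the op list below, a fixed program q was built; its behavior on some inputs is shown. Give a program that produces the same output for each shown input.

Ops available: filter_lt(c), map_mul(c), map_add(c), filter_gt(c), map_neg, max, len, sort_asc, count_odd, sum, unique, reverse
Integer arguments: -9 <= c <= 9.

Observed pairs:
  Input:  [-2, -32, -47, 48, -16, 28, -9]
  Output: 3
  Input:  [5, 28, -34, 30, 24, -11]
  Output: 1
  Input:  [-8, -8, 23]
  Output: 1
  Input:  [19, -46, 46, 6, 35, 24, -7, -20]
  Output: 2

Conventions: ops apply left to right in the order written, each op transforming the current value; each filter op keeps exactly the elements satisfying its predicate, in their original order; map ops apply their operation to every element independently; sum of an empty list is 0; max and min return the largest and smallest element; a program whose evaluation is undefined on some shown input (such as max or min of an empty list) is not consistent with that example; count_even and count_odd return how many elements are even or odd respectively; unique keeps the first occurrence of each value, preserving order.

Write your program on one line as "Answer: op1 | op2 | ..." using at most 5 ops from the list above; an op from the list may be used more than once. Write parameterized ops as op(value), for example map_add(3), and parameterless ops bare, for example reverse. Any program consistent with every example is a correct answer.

unique | filter_lt(1) | map_add(3) | map_mul(7) | count_odd

Check, running the answer program on each example:
  [-2, -32, -47, 48, -16, 28, -9] -> [-2, -32, -47, 48, -16, 28, -9] -> [-2, -32, -47, -16, -9] -> [1, -29, -44, -13, -6] -> [7, -203, -308, -91, -42] -> 3
  [5, 28, -34, 30, 24, -11] -> [5, 28, -34, 30, 24, -11] -> [-34, -11] -> [-31, -8] -> [-217, -56] -> 1
  [-8, -8, 23] -> [-8, 23] -> [-8] -> [-5] -> [-35] -> 1
  [19, -46, 46, 6, 35, 24, -7, -20] -> [19, -46, 46, 6, 35, 24, -7, -20] -> [-46, -7, -20] -> [-43, -4, -17] -> [-301, -28, -119] -> 2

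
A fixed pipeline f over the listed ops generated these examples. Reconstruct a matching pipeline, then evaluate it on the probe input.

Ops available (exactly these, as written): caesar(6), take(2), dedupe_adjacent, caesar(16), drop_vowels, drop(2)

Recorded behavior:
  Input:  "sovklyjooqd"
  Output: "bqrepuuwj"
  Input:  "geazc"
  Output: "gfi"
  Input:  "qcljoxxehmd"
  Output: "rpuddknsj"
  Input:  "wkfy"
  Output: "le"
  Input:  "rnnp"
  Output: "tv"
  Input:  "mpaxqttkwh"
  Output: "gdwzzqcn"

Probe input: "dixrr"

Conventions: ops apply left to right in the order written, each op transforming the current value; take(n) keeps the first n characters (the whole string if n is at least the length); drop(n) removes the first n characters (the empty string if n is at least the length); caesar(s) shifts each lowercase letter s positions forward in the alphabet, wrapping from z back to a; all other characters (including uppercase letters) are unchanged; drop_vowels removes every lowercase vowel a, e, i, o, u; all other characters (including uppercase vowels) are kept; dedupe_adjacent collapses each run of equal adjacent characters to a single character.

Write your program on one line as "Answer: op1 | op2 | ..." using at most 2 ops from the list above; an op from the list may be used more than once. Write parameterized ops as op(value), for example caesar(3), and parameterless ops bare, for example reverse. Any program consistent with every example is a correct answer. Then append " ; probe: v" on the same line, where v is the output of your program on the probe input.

caesar(6) | drop(2) ; probe: "dxx"

Check, running the answer program on each example:
  "sovklyjooqd" -> "yubqrepuuwj" -> "bqrepuuwj"
  "geazc" -> "mkgfi" -> "gfi"
  "qcljoxxehmd" -> "wirpuddknsj" -> "rpuddknsj"
  "wkfy" -> "cqle" -> "le"
  "rnnp" -> "xttv" -> "tv"
  "mpaxqttkwh" -> "svgdwzzqcn" -> "gdwzzqcn"
  probe: "dixrr" -> "jodxx" -> "dxx"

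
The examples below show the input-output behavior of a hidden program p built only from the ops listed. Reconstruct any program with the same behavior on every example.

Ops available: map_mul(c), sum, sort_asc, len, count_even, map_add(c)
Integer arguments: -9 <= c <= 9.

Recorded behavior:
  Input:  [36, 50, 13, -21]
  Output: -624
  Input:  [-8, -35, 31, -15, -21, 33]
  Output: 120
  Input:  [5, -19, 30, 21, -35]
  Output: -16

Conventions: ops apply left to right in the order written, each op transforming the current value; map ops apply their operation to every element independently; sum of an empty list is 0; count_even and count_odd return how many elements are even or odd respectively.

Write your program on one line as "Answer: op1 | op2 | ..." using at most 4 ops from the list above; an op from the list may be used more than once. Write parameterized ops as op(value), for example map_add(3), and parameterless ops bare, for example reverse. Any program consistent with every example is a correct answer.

sort_asc | map_mul(-8) | sum

Check, running the answer program on each example:
  [36, 50, 13, -21] -> [-21, 13, 36, 50] -> [168, -104, -288, -400] -> -624
  [-8, -35, 31, -15, -21, 33] -> [-35, -21, -15, -8, 31, 33] -> [280, 168, 120, 64, -248, -264] -> 120
  [5, -19, 30, 21, -35] -> [-35, -19, 5, 21, 30] -> [280, 152, -40, -168, -240] -> -16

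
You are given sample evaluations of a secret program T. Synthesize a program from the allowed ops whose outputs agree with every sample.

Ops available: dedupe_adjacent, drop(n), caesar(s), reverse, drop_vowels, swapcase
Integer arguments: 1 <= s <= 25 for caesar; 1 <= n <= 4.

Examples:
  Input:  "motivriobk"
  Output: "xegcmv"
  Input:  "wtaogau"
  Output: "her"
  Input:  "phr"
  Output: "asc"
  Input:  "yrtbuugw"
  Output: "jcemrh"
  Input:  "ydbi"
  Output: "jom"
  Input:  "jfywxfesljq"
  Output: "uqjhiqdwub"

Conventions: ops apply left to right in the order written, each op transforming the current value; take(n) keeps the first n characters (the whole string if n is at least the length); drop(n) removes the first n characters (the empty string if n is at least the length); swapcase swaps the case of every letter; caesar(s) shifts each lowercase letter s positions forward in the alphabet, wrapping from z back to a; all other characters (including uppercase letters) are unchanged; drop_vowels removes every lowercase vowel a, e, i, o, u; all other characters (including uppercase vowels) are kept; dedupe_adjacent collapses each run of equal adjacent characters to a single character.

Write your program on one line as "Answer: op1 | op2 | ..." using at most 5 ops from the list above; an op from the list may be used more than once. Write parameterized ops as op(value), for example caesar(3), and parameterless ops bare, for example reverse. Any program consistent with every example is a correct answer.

swapcase | dedupe_adjacent | swapcase | drop_vowels | caesar(11)

Check, running the answer program on each example:
  "motivriobk" -> "MOTIVRIOBK" -> "MOTIVRIOBK" -> "motivriobk" -> "mtvrbk" -> "xegcmv"
  "wtaogau" -> "WTAOGAU" -> "WTAOGAU" -> "wtaogau" -> "wtg" -> "her"
  "phr" -> "PHR" -> "PHR" -> "phr" -> "phr" -> "asc"
  "yrtbuugw" -> "YRTBUUGW" -> "YRTBUGW" -> "yrtbugw" -> "yrtbgw" -> "jcemrh"
  "ydbi" -> "YDBI" -> "YDBI" -> "ydbi" -> "ydb" -> "jom"
  "jfywxfesljq" -> "JFYWXFESLJQ" -> "JFYWXFESLJQ" -> "jfywxfesljq" -> "jfywxfsljq" -> "uqjhiqdwub"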